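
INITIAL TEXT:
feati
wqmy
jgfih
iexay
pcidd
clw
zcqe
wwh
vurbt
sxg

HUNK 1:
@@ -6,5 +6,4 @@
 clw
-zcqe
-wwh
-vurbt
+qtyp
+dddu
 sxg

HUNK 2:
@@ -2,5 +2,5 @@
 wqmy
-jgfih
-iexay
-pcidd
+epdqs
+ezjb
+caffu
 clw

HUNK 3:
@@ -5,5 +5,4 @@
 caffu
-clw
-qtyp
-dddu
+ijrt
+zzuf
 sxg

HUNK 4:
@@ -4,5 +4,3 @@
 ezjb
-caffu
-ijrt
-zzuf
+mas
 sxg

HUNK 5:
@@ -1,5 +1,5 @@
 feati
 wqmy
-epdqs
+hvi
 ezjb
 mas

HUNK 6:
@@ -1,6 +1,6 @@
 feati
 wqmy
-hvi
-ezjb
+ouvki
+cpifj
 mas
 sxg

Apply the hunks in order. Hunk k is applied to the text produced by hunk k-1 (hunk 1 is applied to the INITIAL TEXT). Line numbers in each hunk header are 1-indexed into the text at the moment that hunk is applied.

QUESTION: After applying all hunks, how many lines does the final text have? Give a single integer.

Hunk 1: at line 6 remove [zcqe,wwh,vurbt] add [qtyp,dddu] -> 9 lines: feati wqmy jgfih iexay pcidd clw qtyp dddu sxg
Hunk 2: at line 2 remove [jgfih,iexay,pcidd] add [epdqs,ezjb,caffu] -> 9 lines: feati wqmy epdqs ezjb caffu clw qtyp dddu sxg
Hunk 3: at line 5 remove [clw,qtyp,dddu] add [ijrt,zzuf] -> 8 lines: feati wqmy epdqs ezjb caffu ijrt zzuf sxg
Hunk 4: at line 4 remove [caffu,ijrt,zzuf] add [mas] -> 6 lines: feati wqmy epdqs ezjb mas sxg
Hunk 5: at line 1 remove [epdqs] add [hvi] -> 6 lines: feati wqmy hvi ezjb mas sxg
Hunk 6: at line 1 remove [hvi,ezjb] add [ouvki,cpifj] -> 6 lines: feati wqmy ouvki cpifj mas sxg
Final line count: 6

Answer: 6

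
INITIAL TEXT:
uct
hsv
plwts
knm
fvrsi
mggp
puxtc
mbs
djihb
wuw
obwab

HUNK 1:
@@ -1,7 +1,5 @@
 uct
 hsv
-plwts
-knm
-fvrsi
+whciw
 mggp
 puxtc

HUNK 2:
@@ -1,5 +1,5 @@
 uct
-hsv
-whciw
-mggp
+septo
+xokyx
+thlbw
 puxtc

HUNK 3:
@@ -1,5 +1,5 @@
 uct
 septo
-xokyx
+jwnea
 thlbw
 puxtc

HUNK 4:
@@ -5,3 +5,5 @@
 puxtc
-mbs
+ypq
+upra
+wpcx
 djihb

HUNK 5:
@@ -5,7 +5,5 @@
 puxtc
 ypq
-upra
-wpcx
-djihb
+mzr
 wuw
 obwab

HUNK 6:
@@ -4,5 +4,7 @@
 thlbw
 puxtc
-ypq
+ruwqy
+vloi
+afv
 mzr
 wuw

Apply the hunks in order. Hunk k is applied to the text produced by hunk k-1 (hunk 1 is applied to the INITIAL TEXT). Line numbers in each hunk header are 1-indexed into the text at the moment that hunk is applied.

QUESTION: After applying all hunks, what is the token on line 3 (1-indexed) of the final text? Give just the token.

Answer: jwnea

Derivation:
Hunk 1: at line 1 remove [plwts,knm,fvrsi] add [whciw] -> 9 lines: uct hsv whciw mggp puxtc mbs djihb wuw obwab
Hunk 2: at line 1 remove [hsv,whciw,mggp] add [septo,xokyx,thlbw] -> 9 lines: uct septo xokyx thlbw puxtc mbs djihb wuw obwab
Hunk 3: at line 1 remove [xokyx] add [jwnea] -> 9 lines: uct septo jwnea thlbw puxtc mbs djihb wuw obwab
Hunk 4: at line 5 remove [mbs] add [ypq,upra,wpcx] -> 11 lines: uct septo jwnea thlbw puxtc ypq upra wpcx djihb wuw obwab
Hunk 5: at line 5 remove [upra,wpcx,djihb] add [mzr] -> 9 lines: uct septo jwnea thlbw puxtc ypq mzr wuw obwab
Hunk 6: at line 4 remove [ypq] add [ruwqy,vloi,afv] -> 11 lines: uct septo jwnea thlbw puxtc ruwqy vloi afv mzr wuw obwab
Final line 3: jwnea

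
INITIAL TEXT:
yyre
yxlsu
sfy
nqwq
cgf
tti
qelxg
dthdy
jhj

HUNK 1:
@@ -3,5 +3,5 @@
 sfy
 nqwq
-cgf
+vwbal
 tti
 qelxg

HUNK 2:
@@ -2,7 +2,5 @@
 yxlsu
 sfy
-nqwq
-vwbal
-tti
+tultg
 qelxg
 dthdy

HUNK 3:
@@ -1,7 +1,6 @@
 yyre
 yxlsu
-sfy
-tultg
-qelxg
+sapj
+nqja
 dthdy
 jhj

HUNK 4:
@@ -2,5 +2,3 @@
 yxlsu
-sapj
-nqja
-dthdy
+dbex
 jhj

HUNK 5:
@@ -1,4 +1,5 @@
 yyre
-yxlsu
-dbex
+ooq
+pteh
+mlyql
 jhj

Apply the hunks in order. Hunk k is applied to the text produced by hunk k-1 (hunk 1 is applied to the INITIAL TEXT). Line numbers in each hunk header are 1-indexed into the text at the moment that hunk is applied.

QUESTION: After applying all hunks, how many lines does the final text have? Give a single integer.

Answer: 5

Derivation:
Hunk 1: at line 3 remove [cgf] add [vwbal] -> 9 lines: yyre yxlsu sfy nqwq vwbal tti qelxg dthdy jhj
Hunk 2: at line 2 remove [nqwq,vwbal,tti] add [tultg] -> 7 lines: yyre yxlsu sfy tultg qelxg dthdy jhj
Hunk 3: at line 1 remove [sfy,tultg,qelxg] add [sapj,nqja] -> 6 lines: yyre yxlsu sapj nqja dthdy jhj
Hunk 4: at line 2 remove [sapj,nqja,dthdy] add [dbex] -> 4 lines: yyre yxlsu dbex jhj
Hunk 5: at line 1 remove [yxlsu,dbex] add [ooq,pteh,mlyql] -> 5 lines: yyre ooq pteh mlyql jhj
Final line count: 5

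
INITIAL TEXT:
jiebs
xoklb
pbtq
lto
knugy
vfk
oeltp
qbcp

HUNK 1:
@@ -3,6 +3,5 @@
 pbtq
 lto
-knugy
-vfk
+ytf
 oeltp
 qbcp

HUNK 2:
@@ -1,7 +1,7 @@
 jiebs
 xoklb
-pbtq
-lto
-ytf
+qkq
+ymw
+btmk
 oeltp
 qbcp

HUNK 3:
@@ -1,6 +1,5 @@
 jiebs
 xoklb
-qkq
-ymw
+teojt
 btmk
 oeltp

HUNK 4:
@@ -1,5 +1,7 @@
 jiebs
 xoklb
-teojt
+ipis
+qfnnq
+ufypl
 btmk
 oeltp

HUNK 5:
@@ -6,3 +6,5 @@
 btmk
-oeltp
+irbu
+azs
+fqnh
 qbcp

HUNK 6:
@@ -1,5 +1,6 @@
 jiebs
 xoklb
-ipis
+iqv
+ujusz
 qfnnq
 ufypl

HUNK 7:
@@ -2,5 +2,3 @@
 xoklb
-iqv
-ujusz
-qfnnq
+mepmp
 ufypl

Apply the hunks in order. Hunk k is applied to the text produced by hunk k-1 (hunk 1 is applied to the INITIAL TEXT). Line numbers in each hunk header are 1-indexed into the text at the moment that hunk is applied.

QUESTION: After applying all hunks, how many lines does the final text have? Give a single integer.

Answer: 9

Derivation:
Hunk 1: at line 3 remove [knugy,vfk] add [ytf] -> 7 lines: jiebs xoklb pbtq lto ytf oeltp qbcp
Hunk 2: at line 1 remove [pbtq,lto,ytf] add [qkq,ymw,btmk] -> 7 lines: jiebs xoklb qkq ymw btmk oeltp qbcp
Hunk 3: at line 1 remove [qkq,ymw] add [teojt] -> 6 lines: jiebs xoklb teojt btmk oeltp qbcp
Hunk 4: at line 1 remove [teojt] add [ipis,qfnnq,ufypl] -> 8 lines: jiebs xoklb ipis qfnnq ufypl btmk oeltp qbcp
Hunk 5: at line 6 remove [oeltp] add [irbu,azs,fqnh] -> 10 lines: jiebs xoklb ipis qfnnq ufypl btmk irbu azs fqnh qbcp
Hunk 6: at line 1 remove [ipis] add [iqv,ujusz] -> 11 lines: jiebs xoklb iqv ujusz qfnnq ufypl btmk irbu azs fqnh qbcp
Hunk 7: at line 2 remove [iqv,ujusz,qfnnq] add [mepmp] -> 9 lines: jiebs xoklb mepmp ufypl btmk irbu azs fqnh qbcp
Final line count: 9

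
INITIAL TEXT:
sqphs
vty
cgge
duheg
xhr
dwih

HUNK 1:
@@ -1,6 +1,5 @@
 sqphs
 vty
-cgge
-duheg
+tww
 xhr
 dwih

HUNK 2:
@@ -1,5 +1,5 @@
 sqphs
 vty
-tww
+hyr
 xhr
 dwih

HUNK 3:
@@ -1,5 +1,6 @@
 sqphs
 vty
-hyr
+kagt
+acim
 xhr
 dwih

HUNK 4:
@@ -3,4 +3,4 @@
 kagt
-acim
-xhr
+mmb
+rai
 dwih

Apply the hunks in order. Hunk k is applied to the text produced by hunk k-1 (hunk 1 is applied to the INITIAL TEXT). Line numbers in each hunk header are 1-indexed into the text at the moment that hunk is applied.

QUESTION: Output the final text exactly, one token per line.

Hunk 1: at line 1 remove [cgge,duheg] add [tww] -> 5 lines: sqphs vty tww xhr dwih
Hunk 2: at line 1 remove [tww] add [hyr] -> 5 lines: sqphs vty hyr xhr dwih
Hunk 3: at line 1 remove [hyr] add [kagt,acim] -> 6 lines: sqphs vty kagt acim xhr dwih
Hunk 4: at line 3 remove [acim,xhr] add [mmb,rai] -> 6 lines: sqphs vty kagt mmb rai dwih

Answer: sqphs
vty
kagt
mmb
rai
dwih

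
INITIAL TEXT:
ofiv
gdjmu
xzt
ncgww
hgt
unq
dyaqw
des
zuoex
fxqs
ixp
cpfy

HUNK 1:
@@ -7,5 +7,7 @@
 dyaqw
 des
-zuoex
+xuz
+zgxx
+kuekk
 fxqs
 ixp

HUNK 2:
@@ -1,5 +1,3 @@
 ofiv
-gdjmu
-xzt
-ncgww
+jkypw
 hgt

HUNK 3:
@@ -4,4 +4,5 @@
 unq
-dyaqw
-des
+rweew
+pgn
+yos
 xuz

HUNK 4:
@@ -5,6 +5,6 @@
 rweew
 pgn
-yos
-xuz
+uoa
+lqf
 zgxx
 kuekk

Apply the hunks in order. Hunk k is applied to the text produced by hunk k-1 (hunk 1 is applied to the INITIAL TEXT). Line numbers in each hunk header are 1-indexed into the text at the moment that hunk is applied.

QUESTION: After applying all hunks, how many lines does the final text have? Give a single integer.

Answer: 13

Derivation:
Hunk 1: at line 7 remove [zuoex] add [xuz,zgxx,kuekk] -> 14 lines: ofiv gdjmu xzt ncgww hgt unq dyaqw des xuz zgxx kuekk fxqs ixp cpfy
Hunk 2: at line 1 remove [gdjmu,xzt,ncgww] add [jkypw] -> 12 lines: ofiv jkypw hgt unq dyaqw des xuz zgxx kuekk fxqs ixp cpfy
Hunk 3: at line 4 remove [dyaqw,des] add [rweew,pgn,yos] -> 13 lines: ofiv jkypw hgt unq rweew pgn yos xuz zgxx kuekk fxqs ixp cpfy
Hunk 4: at line 5 remove [yos,xuz] add [uoa,lqf] -> 13 lines: ofiv jkypw hgt unq rweew pgn uoa lqf zgxx kuekk fxqs ixp cpfy
Final line count: 13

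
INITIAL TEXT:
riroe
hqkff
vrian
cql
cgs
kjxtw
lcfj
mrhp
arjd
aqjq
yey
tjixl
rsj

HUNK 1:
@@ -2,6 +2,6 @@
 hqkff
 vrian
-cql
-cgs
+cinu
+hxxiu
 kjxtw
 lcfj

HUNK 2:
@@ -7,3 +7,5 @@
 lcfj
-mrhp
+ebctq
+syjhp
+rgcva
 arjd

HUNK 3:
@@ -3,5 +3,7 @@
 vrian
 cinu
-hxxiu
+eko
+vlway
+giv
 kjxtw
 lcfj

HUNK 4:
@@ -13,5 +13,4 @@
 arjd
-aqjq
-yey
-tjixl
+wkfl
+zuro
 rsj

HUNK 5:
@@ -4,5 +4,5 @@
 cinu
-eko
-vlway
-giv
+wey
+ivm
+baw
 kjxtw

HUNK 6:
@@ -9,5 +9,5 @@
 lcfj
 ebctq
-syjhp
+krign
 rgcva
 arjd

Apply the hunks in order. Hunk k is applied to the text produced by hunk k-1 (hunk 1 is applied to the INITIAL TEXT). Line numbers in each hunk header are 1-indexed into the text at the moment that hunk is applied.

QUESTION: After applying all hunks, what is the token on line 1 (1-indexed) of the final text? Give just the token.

Answer: riroe

Derivation:
Hunk 1: at line 2 remove [cql,cgs] add [cinu,hxxiu] -> 13 lines: riroe hqkff vrian cinu hxxiu kjxtw lcfj mrhp arjd aqjq yey tjixl rsj
Hunk 2: at line 7 remove [mrhp] add [ebctq,syjhp,rgcva] -> 15 lines: riroe hqkff vrian cinu hxxiu kjxtw lcfj ebctq syjhp rgcva arjd aqjq yey tjixl rsj
Hunk 3: at line 3 remove [hxxiu] add [eko,vlway,giv] -> 17 lines: riroe hqkff vrian cinu eko vlway giv kjxtw lcfj ebctq syjhp rgcva arjd aqjq yey tjixl rsj
Hunk 4: at line 13 remove [aqjq,yey,tjixl] add [wkfl,zuro] -> 16 lines: riroe hqkff vrian cinu eko vlway giv kjxtw lcfj ebctq syjhp rgcva arjd wkfl zuro rsj
Hunk 5: at line 4 remove [eko,vlway,giv] add [wey,ivm,baw] -> 16 lines: riroe hqkff vrian cinu wey ivm baw kjxtw lcfj ebctq syjhp rgcva arjd wkfl zuro rsj
Hunk 6: at line 9 remove [syjhp] add [krign] -> 16 lines: riroe hqkff vrian cinu wey ivm baw kjxtw lcfj ebctq krign rgcva arjd wkfl zuro rsj
Final line 1: riroe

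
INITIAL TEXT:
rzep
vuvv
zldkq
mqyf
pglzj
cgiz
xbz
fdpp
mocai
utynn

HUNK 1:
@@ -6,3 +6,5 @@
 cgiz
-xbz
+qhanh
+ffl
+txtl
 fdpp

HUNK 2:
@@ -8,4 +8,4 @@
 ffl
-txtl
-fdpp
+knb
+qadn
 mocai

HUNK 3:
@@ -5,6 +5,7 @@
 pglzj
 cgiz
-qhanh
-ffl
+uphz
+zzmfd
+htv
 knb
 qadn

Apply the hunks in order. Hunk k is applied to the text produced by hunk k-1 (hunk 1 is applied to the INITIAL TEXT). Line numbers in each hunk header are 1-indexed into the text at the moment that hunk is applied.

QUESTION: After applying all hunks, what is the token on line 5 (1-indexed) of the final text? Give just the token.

Hunk 1: at line 6 remove [xbz] add [qhanh,ffl,txtl] -> 12 lines: rzep vuvv zldkq mqyf pglzj cgiz qhanh ffl txtl fdpp mocai utynn
Hunk 2: at line 8 remove [txtl,fdpp] add [knb,qadn] -> 12 lines: rzep vuvv zldkq mqyf pglzj cgiz qhanh ffl knb qadn mocai utynn
Hunk 3: at line 5 remove [qhanh,ffl] add [uphz,zzmfd,htv] -> 13 lines: rzep vuvv zldkq mqyf pglzj cgiz uphz zzmfd htv knb qadn mocai utynn
Final line 5: pglzj

Answer: pglzj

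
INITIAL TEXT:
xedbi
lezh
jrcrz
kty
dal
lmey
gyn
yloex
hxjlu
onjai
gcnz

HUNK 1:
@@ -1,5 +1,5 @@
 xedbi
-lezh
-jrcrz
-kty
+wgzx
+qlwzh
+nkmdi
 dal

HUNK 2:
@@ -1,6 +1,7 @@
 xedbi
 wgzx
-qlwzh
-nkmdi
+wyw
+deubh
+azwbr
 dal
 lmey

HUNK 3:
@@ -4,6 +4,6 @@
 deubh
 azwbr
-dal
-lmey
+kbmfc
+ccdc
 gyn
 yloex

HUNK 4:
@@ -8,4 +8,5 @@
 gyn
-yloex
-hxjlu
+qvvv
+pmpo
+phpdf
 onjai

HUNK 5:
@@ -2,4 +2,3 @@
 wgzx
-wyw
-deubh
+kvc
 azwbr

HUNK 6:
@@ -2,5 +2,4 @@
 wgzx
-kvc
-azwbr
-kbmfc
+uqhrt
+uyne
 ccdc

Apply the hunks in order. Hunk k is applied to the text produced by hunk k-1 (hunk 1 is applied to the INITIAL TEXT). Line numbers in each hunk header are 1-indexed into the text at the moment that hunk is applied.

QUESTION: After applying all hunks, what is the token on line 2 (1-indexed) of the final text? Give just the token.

Hunk 1: at line 1 remove [lezh,jrcrz,kty] add [wgzx,qlwzh,nkmdi] -> 11 lines: xedbi wgzx qlwzh nkmdi dal lmey gyn yloex hxjlu onjai gcnz
Hunk 2: at line 1 remove [qlwzh,nkmdi] add [wyw,deubh,azwbr] -> 12 lines: xedbi wgzx wyw deubh azwbr dal lmey gyn yloex hxjlu onjai gcnz
Hunk 3: at line 4 remove [dal,lmey] add [kbmfc,ccdc] -> 12 lines: xedbi wgzx wyw deubh azwbr kbmfc ccdc gyn yloex hxjlu onjai gcnz
Hunk 4: at line 8 remove [yloex,hxjlu] add [qvvv,pmpo,phpdf] -> 13 lines: xedbi wgzx wyw deubh azwbr kbmfc ccdc gyn qvvv pmpo phpdf onjai gcnz
Hunk 5: at line 2 remove [wyw,deubh] add [kvc] -> 12 lines: xedbi wgzx kvc azwbr kbmfc ccdc gyn qvvv pmpo phpdf onjai gcnz
Hunk 6: at line 2 remove [kvc,azwbr,kbmfc] add [uqhrt,uyne] -> 11 lines: xedbi wgzx uqhrt uyne ccdc gyn qvvv pmpo phpdf onjai gcnz
Final line 2: wgzx

Answer: wgzx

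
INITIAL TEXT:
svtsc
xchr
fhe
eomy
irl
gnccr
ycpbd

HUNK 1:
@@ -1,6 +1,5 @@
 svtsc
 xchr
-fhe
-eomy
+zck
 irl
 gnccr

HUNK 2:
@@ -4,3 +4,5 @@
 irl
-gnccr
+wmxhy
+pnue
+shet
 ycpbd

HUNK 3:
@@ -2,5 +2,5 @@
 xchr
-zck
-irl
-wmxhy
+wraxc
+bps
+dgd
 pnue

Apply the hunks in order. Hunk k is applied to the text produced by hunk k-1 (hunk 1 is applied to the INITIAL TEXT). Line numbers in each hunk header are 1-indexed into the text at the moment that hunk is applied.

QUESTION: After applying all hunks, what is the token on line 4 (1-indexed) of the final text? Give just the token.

Answer: bps

Derivation:
Hunk 1: at line 1 remove [fhe,eomy] add [zck] -> 6 lines: svtsc xchr zck irl gnccr ycpbd
Hunk 2: at line 4 remove [gnccr] add [wmxhy,pnue,shet] -> 8 lines: svtsc xchr zck irl wmxhy pnue shet ycpbd
Hunk 3: at line 2 remove [zck,irl,wmxhy] add [wraxc,bps,dgd] -> 8 lines: svtsc xchr wraxc bps dgd pnue shet ycpbd
Final line 4: bps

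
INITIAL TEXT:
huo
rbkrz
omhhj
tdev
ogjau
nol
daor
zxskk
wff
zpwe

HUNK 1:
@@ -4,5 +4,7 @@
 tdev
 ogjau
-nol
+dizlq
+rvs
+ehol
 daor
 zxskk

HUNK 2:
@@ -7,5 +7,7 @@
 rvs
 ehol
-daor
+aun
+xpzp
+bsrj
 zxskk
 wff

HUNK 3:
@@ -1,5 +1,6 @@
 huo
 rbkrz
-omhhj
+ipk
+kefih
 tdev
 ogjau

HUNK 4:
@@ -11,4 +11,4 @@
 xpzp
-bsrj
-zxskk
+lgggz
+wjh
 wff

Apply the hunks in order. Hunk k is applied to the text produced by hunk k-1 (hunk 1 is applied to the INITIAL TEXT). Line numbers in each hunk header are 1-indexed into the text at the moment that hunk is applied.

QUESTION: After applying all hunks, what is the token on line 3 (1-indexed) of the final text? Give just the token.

Answer: ipk

Derivation:
Hunk 1: at line 4 remove [nol] add [dizlq,rvs,ehol] -> 12 lines: huo rbkrz omhhj tdev ogjau dizlq rvs ehol daor zxskk wff zpwe
Hunk 2: at line 7 remove [daor] add [aun,xpzp,bsrj] -> 14 lines: huo rbkrz omhhj tdev ogjau dizlq rvs ehol aun xpzp bsrj zxskk wff zpwe
Hunk 3: at line 1 remove [omhhj] add [ipk,kefih] -> 15 lines: huo rbkrz ipk kefih tdev ogjau dizlq rvs ehol aun xpzp bsrj zxskk wff zpwe
Hunk 4: at line 11 remove [bsrj,zxskk] add [lgggz,wjh] -> 15 lines: huo rbkrz ipk kefih tdev ogjau dizlq rvs ehol aun xpzp lgggz wjh wff zpwe
Final line 3: ipk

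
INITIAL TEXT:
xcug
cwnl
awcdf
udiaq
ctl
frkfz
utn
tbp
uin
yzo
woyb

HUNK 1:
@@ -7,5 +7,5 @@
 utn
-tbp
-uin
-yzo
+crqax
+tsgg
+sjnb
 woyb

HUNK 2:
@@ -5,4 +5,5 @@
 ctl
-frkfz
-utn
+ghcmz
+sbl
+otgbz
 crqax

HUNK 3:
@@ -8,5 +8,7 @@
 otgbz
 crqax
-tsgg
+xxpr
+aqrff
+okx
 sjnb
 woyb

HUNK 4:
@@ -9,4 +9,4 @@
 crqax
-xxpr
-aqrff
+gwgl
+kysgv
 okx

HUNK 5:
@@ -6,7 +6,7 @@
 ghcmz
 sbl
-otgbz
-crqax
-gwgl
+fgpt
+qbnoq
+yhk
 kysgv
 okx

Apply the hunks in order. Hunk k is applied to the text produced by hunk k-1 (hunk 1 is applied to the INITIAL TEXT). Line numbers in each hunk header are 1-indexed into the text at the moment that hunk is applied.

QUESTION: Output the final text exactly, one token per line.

Answer: xcug
cwnl
awcdf
udiaq
ctl
ghcmz
sbl
fgpt
qbnoq
yhk
kysgv
okx
sjnb
woyb

Derivation:
Hunk 1: at line 7 remove [tbp,uin,yzo] add [crqax,tsgg,sjnb] -> 11 lines: xcug cwnl awcdf udiaq ctl frkfz utn crqax tsgg sjnb woyb
Hunk 2: at line 5 remove [frkfz,utn] add [ghcmz,sbl,otgbz] -> 12 lines: xcug cwnl awcdf udiaq ctl ghcmz sbl otgbz crqax tsgg sjnb woyb
Hunk 3: at line 8 remove [tsgg] add [xxpr,aqrff,okx] -> 14 lines: xcug cwnl awcdf udiaq ctl ghcmz sbl otgbz crqax xxpr aqrff okx sjnb woyb
Hunk 4: at line 9 remove [xxpr,aqrff] add [gwgl,kysgv] -> 14 lines: xcug cwnl awcdf udiaq ctl ghcmz sbl otgbz crqax gwgl kysgv okx sjnb woyb
Hunk 5: at line 6 remove [otgbz,crqax,gwgl] add [fgpt,qbnoq,yhk] -> 14 lines: xcug cwnl awcdf udiaq ctl ghcmz sbl fgpt qbnoq yhk kysgv okx sjnb woyb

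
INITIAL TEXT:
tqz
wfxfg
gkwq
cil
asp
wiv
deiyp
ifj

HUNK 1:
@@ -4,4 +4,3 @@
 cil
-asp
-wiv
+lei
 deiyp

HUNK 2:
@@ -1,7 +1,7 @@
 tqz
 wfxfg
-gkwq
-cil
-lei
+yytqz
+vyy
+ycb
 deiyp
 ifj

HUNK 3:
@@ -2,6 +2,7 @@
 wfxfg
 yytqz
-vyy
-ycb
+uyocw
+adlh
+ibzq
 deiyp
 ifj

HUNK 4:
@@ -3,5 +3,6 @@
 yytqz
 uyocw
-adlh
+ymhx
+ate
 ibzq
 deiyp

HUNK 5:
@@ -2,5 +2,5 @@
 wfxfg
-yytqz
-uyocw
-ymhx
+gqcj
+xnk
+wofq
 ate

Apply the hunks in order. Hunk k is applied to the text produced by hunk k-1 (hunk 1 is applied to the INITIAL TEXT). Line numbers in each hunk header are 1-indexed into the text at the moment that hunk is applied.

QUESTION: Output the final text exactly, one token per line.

Answer: tqz
wfxfg
gqcj
xnk
wofq
ate
ibzq
deiyp
ifj

Derivation:
Hunk 1: at line 4 remove [asp,wiv] add [lei] -> 7 lines: tqz wfxfg gkwq cil lei deiyp ifj
Hunk 2: at line 1 remove [gkwq,cil,lei] add [yytqz,vyy,ycb] -> 7 lines: tqz wfxfg yytqz vyy ycb deiyp ifj
Hunk 3: at line 2 remove [vyy,ycb] add [uyocw,adlh,ibzq] -> 8 lines: tqz wfxfg yytqz uyocw adlh ibzq deiyp ifj
Hunk 4: at line 3 remove [adlh] add [ymhx,ate] -> 9 lines: tqz wfxfg yytqz uyocw ymhx ate ibzq deiyp ifj
Hunk 5: at line 2 remove [yytqz,uyocw,ymhx] add [gqcj,xnk,wofq] -> 9 lines: tqz wfxfg gqcj xnk wofq ate ibzq deiyp ifj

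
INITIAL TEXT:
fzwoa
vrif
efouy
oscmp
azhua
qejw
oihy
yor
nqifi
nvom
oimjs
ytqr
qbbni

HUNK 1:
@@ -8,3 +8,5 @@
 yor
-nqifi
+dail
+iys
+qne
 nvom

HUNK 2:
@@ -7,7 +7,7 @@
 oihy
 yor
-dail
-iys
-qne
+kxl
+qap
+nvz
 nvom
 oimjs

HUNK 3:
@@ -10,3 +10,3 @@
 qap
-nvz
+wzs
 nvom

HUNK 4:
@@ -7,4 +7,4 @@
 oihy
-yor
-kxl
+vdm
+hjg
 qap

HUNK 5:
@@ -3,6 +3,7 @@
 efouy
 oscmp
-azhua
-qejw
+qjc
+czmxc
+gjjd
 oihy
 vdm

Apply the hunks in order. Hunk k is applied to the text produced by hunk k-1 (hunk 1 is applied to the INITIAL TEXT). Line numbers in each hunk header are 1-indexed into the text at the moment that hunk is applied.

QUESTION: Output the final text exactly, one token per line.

Answer: fzwoa
vrif
efouy
oscmp
qjc
czmxc
gjjd
oihy
vdm
hjg
qap
wzs
nvom
oimjs
ytqr
qbbni

Derivation:
Hunk 1: at line 8 remove [nqifi] add [dail,iys,qne] -> 15 lines: fzwoa vrif efouy oscmp azhua qejw oihy yor dail iys qne nvom oimjs ytqr qbbni
Hunk 2: at line 7 remove [dail,iys,qne] add [kxl,qap,nvz] -> 15 lines: fzwoa vrif efouy oscmp azhua qejw oihy yor kxl qap nvz nvom oimjs ytqr qbbni
Hunk 3: at line 10 remove [nvz] add [wzs] -> 15 lines: fzwoa vrif efouy oscmp azhua qejw oihy yor kxl qap wzs nvom oimjs ytqr qbbni
Hunk 4: at line 7 remove [yor,kxl] add [vdm,hjg] -> 15 lines: fzwoa vrif efouy oscmp azhua qejw oihy vdm hjg qap wzs nvom oimjs ytqr qbbni
Hunk 5: at line 3 remove [azhua,qejw] add [qjc,czmxc,gjjd] -> 16 lines: fzwoa vrif efouy oscmp qjc czmxc gjjd oihy vdm hjg qap wzs nvom oimjs ytqr qbbni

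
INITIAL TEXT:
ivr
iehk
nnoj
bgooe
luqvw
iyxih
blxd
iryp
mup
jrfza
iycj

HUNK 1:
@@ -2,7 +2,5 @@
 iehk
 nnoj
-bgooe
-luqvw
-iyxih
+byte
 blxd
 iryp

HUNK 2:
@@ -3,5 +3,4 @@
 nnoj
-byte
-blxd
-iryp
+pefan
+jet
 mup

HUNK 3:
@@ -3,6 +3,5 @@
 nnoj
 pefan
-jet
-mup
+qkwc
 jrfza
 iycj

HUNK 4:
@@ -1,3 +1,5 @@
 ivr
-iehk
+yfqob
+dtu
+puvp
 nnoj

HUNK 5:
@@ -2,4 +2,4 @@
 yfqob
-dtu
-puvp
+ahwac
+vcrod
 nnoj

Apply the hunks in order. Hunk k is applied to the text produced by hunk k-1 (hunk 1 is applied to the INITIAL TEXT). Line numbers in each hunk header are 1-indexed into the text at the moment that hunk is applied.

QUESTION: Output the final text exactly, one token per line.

Hunk 1: at line 2 remove [bgooe,luqvw,iyxih] add [byte] -> 9 lines: ivr iehk nnoj byte blxd iryp mup jrfza iycj
Hunk 2: at line 3 remove [byte,blxd,iryp] add [pefan,jet] -> 8 lines: ivr iehk nnoj pefan jet mup jrfza iycj
Hunk 3: at line 3 remove [jet,mup] add [qkwc] -> 7 lines: ivr iehk nnoj pefan qkwc jrfza iycj
Hunk 4: at line 1 remove [iehk] add [yfqob,dtu,puvp] -> 9 lines: ivr yfqob dtu puvp nnoj pefan qkwc jrfza iycj
Hunk 5: at line 2 remove [dtu,puvp] add [ahwac,vcrod] -> 9 lines: ivr yfqob ahwac vcrod nnoj pefan qkwc jrfza iycj

Answer: ivr
yfqob
ahwac
vcrod
nnoj
pefan
qkwc
jrfza
iycj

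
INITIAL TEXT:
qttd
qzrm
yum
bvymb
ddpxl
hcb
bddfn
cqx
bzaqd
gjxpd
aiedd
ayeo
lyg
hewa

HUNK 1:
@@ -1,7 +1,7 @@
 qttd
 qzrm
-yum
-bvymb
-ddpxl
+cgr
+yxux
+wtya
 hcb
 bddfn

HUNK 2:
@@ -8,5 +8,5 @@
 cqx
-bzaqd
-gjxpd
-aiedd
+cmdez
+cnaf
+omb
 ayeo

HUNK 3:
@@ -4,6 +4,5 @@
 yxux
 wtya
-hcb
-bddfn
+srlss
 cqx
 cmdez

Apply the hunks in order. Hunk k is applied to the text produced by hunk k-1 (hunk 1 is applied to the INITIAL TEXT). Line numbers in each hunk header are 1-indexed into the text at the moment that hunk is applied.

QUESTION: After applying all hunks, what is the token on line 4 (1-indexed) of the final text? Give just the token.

Hunk 1: at line 1 remove [yum,bvymb,ddpxl] add [cgr,yxux,wtya] -> 14 lines: qttd qzrm cgr yxux wtya hcb bddfn cqx bzaqd gjxpd aiedd ayeo lyg hewa
Hunk 2: at line 8 remove [bzaqd,gjxpd,aiedd] add [cmdez,cnaf,omb] -> 14 lines: qttd qzrm cgr yxux wtya hcb bddfn cqx cmdez cnaf omb ayeo lyg hewa
Hunk 3: at line 4 remove [hcb,bddfn] add [srlss] -> 13 lines: qttd qzrm cgr yxux wtya srlss cqx cmdez cnaf omb ayeo lyg hewa
Final line 4: yxux

Answer: yxux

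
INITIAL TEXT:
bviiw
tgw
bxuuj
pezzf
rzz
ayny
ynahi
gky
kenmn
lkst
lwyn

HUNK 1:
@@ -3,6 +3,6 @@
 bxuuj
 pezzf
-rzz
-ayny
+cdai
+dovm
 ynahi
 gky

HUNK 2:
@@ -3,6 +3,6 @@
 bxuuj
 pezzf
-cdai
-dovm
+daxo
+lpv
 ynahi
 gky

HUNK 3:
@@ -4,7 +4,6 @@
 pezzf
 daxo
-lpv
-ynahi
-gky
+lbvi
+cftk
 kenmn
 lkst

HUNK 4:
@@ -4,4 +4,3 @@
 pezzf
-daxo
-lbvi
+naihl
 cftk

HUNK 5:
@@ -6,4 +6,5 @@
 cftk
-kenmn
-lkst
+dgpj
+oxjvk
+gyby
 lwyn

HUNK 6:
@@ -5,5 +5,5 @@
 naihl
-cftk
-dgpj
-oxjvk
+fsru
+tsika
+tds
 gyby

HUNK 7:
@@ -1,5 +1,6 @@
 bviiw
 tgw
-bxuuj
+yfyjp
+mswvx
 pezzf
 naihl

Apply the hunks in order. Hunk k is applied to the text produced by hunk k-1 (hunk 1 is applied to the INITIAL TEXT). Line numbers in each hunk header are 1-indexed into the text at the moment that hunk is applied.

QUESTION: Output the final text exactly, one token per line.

Answer: bviiw
tgw
yfyjp
mswvx
pezzf
naihl
fsru
tsika
tds
gyby
lwyn

Derivation:
Hunk 1: at line 3 remove [rzz,ayny] add [cdai,dovm] -> 11 lines: bviiw tgw bxuuj pezzf cdai dovm ynahi gky kenmn lkst lwyn
Hunk 2: at line 3 remove [cdai,dovm] add [daxo,lpv] -> 11 lines: bviiw tgw bxuuj pezzf daxo lpv ynahi gky kenmn lkst lwyn
Hunk 3: at line 4 remove [lpv,ynahi,gky] add [lbvi,cftk] -> 10 lines: bviiw tgw bxuuj pezzf daxo lbvi cftk kenmn lkst lwyn
Hunk 4: at line 4 remove [daxo,lbvi] add [naihl] -> 9 lines: bviiw tgw bxuuj pezzf naihl cftk kenmn lkst lwyn
Hunk 5: at line 6 remove [kenmn,lkst] add [dgpj,oxjvk,gyby] -> 10 lines: bviiw tgw bxuuj pezzf naihl cftk dgpj oxjvk gyby lwyn
Hunk 6: at line 5 remove [cftk,dgpj,oxjvk] add [fsru,tsika,tds] -> 10 lines: bviiw tgw bxuuj pezzf naihl fsru tsika tds gyby lwyn
Hunk 7: at line 1 remove [bxuuj] add [yfyjp,mswvx] -> 11 lines: bviiw tgw yfyjp mswvx pezzf naihl fsru tsika tds gyby lwyn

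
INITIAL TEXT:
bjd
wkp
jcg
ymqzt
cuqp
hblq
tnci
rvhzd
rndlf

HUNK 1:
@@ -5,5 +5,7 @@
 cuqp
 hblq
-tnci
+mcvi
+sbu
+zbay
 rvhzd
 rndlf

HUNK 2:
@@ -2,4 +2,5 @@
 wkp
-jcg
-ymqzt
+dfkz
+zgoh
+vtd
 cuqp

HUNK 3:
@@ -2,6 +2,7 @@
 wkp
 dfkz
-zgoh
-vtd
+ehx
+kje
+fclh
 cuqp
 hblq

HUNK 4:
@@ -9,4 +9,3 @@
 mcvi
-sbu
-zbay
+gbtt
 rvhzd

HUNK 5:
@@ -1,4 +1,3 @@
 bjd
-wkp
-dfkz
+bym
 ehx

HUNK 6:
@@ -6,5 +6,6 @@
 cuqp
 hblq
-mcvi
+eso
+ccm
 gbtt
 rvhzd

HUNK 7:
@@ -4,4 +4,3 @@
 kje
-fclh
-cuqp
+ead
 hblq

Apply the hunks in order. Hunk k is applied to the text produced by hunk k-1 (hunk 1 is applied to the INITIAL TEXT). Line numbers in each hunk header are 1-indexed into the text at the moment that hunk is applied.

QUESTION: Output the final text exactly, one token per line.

Answer: bjd
bym
ehx
kje
ead
hblq
eso
ccm
gbtt
rvhzd
rndlf

Derivation:
Hunk 1: at line 5 remove [tnci] add [mcvi,sbu,zbay] -> 11 lines: bjd wkp jcg ymqzt cuqp hblq mcvi sbu zbay rvhzd rndlf
Hunk 2: at line 2 remove [jcg,ymqzt] add [dfkz,zgoh,vtd] -> 12 lines: bjd wkp dfkz zgoh vtd cuqp hblq mcvi sbu zbay rvhzd rndlf
Hunk 3: at line 2 remove [zgoh,vtd] add [ehx,kje,fclh] -> 13 lines: bjd wkp dfkz ehx kje fclh cuqp hblq mcvi sbu zbay rvhzd rndlf
Hunk 4: at line 9 remove [sbu,zbay] add [gbtt] -> 12 lines: bjd wkp dfkz ehx kje fclh cuqp hblq mcvi gbtt rvhzd rndlf
Hunk 5: at line 1 remove [wkp,dfkz] add [bym] -> 11 lines: bjd bym ehx kje fclh cuqp hblq mcvi gbtt rvhzd rndlf
Hunk 6: at line 6 remove [mcvi] add [eso,ccm] -> 12 lines: bjd bym ehx kje fclh cuqp hblq eso ccm gbtt rvhzd rndlf
Hunk 7: at line 4 remove [fclh,cuqp] add [ead] -> 11 lines: bjd bym ehx kje ead hblq eso ccm gbtt rvhzd rndlf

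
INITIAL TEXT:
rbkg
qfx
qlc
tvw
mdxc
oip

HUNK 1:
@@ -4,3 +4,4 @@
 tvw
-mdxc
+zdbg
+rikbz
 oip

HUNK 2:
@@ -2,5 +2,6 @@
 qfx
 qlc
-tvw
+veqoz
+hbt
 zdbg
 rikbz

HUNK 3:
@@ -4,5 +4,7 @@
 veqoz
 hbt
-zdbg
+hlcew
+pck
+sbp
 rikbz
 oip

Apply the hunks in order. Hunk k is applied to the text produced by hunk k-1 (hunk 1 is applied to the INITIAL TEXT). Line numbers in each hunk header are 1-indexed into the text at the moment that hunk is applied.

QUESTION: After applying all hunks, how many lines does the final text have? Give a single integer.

Hunk 1: at line 4 remove [mdxc] add [zdbg,rikbz] -> 7 lines: rbkg qfx qlc tvw zdbg rikbz oip
Hunk 2: at line 2 remove [tvw] add [veqoz,hbt] -> 8 lines: rbkg qfx qlc veqoz hbt zdbg rikbz oip
Hunk 3: at line 4 remove [zdbg] add [hlcew,pck,sbp] -> 10 lines: rbkg qfx qlc veqoz hbt hlcew pck sbp rikbz oip
Final line count: 10

Answer: 10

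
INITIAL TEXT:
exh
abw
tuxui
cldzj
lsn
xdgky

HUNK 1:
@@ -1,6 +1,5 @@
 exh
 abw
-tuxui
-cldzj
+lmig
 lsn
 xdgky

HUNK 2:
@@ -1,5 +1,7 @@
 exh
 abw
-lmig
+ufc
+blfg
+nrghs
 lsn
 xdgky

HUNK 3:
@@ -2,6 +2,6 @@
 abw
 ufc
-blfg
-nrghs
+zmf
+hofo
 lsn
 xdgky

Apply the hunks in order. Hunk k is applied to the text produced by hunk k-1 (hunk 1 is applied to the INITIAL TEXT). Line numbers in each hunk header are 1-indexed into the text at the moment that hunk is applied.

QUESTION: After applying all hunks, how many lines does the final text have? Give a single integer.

Hunk 1: at line 1 remove [tuxui,cldzj] add [lmig] -> 5 lines: exh abw lmig lsn xdgky
Hunk 2: at line 1 remove [lmig] add [ufc,blfg,nrghs] -> 7 lines: exh abw ufc blfg nrghs lsn xdgky
Hunk 3: at line 2 remove [blfg,nrghs] add [zmf,hofo] -> 7 lines: exh abw ufc zmf hofo lsn xdgky
Final line count: 7

Answer: 7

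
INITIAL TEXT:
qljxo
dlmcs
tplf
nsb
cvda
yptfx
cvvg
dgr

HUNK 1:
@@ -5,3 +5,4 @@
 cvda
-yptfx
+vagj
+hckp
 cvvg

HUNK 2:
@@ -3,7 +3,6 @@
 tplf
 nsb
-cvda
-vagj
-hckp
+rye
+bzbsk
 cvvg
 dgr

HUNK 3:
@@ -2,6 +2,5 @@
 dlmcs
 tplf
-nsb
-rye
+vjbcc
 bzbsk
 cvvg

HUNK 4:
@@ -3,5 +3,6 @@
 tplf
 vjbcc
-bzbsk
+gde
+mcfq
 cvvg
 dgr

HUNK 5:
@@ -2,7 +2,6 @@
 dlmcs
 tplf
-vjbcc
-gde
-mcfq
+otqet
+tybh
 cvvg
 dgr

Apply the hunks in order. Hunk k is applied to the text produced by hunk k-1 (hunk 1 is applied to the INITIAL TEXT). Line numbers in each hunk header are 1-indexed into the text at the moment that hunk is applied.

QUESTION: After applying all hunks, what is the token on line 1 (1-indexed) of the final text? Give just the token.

Answer: qljxo

Derivation:
Hunk 1: at line 5 remove [yptfx] add [vagj,hckp] -> 9 lines: qljxo dlmcs tplf nsb cvda vagj hckp cvvg dgr
Hunk 2: at line 3 remove [cvda,vagj,hckp] add [rye,bzbsk] -> 8 lines: qljxo dlmcs tplf nsb rye bzbsk cvvg dgr
Hunk 3: at line 2 remove [nsb,rye] add [vjbcc] -> 7 lines: qljxo dlmcs tplf vjbcc bzbsk cvvg dgr
Hunk 4: at line 3 remove [bzbsk] add [gde,mcfq] -> 8 lines: qljxo dlmcs tplf vjbcc gde mcfq cvvg dgr
Hunk 5: at line 2 remove [vjbcc,gde,mcfq] add [otqet,tybh] -> 7 lines: qljxo dlmcs tplf otqet tybh cvvg dgr
Final line 1: qljxo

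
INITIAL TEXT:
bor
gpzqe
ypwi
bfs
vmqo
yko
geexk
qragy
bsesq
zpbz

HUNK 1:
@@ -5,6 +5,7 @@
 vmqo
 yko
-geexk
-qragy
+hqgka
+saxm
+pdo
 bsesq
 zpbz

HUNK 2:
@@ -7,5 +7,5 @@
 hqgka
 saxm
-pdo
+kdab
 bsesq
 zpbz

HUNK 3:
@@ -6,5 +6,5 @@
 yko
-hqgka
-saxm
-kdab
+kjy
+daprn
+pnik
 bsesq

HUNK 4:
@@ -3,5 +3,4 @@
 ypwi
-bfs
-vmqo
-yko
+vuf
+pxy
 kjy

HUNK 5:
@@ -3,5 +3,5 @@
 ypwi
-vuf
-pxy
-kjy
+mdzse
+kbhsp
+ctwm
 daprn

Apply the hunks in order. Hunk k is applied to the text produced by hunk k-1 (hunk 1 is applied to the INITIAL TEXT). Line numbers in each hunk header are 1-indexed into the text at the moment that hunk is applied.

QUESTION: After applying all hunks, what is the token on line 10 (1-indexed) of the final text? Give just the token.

Answer: zpbz

Derivation:
Hunk 1: at line 5 remove [geexk,qragy] add [hqgka,saxm,pdo] -> 11 lines: bor gpzqe ypwi bfs vmqo yko hqgka saxm pdo bsesq zpbz
Hunk 2: at line 7 remove [pdo] add [kdab] -> 11 lines: bor gpzqe ypwi bfs vmqo yko hqgka saxm kdab bsesq zpbz
Hunk 3: at line 6 remove [hqgka,saxm,kdab] add [kjy,daprn,pnik] -> 11 lines: bor gpzqe ypwi bfs vmqo yko kjy daprn pnik bsesq zpbz
Hunk 4: at line 3 remove [bfs,vmqo,yko] add [vuf,pxy] -> 10 lines: bor gpzqe ypwi vuf pxy kjy daprn pnik bsesq zpbz
Hunk 5: at line 3 remove [vuf,pxy,kjy] add [mdzse,kbhsp,ctwm] -> 10 lines: bor gpzqe ypwi mdzse kbhsp ctwm daprn pnik bsesq zpbz
Final line 10: zpbz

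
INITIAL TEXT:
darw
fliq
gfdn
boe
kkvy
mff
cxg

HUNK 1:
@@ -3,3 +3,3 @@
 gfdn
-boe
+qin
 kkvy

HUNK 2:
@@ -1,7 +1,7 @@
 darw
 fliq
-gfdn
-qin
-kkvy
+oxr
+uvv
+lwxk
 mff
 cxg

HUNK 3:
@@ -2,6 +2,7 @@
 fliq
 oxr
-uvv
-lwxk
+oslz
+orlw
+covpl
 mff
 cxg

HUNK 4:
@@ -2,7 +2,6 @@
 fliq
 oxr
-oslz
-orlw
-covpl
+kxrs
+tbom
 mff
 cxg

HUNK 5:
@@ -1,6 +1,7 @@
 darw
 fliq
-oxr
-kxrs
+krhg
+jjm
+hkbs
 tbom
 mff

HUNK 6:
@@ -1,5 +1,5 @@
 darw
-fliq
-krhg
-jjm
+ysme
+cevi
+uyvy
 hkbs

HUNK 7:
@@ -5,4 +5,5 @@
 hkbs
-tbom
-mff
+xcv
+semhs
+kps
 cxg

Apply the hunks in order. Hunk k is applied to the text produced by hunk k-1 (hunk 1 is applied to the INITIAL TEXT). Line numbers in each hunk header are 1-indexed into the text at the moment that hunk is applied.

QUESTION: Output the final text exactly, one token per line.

Answer: darw
ysme
cevi
uyvy
hkbs
xcv
semhs
kps
cxg

Derivation:
Hunk 1: at line 3 remove [boe] add [qin] -> 7 lines: darw fliq gfdn qin kkvy mff cxg
Hunk 2: at line 1 remove [gfdn,qin,kkvy] add [oxr,uvv,lwxk] -> 7 lines: darw fliq oxr uvv lwxk mff cxg
Hunk 3: at line 2 remove [uvv,lwxk] add [oslz,orlw,covpl] -> 8 lines: darw fliq oxr oslz orlw covpl mff cxg
Hunk 4: at line 2 remove [oslz,orlw,covpl] add [kxrs,tbom] -> 7 lines: darw fliq oxr kxrs tbom mff cxg
Hunk 5: at line 1 remove [oxr,kxrs] add [krhg,jjm,hkbs] -> 8 lines: darw fliq krhg jjm hkbs tbom mff cxg
Hunk 6: at line 1 remove [fliq,krhg,jjm] add [ysme,cevi,uyvy] -> 8 lines: darw ysme cevi uyvy hkbs tbom mff cxg
Hunk 7: at line 5 remove [tbom,mff] add [xcv,semhs,kps] -> 9 lines: darw ysme cevi uyvy hkbs xcv semhs kps cxg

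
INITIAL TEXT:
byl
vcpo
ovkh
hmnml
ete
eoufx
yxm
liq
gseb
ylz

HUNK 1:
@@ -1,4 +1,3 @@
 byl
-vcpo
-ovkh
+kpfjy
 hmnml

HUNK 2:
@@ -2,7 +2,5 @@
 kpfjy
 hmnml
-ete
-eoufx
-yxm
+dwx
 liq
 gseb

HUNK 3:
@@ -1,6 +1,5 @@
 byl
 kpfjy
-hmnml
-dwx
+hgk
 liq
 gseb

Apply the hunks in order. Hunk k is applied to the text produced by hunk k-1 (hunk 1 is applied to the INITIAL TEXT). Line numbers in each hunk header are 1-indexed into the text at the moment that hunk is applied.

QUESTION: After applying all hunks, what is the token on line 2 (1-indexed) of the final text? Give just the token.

Answer: kpfjy

Derivation:
Hunk 1: at line 1 remove [vcpo,ovkh] add [kpfjy] -> 9 lines: byl kpfjy hmnml ete eoufx yxm liq gseb ylz
Hunk 2: at line 2 remove [ete,eoufx,yxm] add [dwx] -> 7 lines: byl kpfjy hmnml dwx liq gseb ylz
Hunk 3: at line 1 remove [hmnml,dwx] add [hgk] -> 6 lines: byl kpfjy hgk liq gseb ylz
Final line 2: kpfjy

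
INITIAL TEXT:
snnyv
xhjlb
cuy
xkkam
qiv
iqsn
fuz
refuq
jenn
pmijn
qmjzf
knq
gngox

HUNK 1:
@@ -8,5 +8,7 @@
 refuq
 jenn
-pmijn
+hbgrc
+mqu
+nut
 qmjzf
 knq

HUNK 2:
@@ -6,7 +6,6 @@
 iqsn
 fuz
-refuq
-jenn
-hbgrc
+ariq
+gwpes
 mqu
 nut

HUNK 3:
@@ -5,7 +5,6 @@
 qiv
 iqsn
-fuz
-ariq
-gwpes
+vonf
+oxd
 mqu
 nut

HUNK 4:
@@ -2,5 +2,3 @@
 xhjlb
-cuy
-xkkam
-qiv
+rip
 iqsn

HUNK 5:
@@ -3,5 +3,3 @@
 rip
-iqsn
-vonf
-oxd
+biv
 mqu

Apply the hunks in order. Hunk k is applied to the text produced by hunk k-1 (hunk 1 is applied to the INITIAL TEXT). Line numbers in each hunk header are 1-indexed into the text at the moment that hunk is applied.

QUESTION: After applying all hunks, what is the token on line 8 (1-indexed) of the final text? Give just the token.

Answer: knq

Derivation:
Hunk 1: at line 8 remove [pmijn] add [hbgrc,mqu,nut] -> 15 lines: snnyv xhjlb cuy xkkam qiv iqsn fuz refuq jenn hbgrc mqu nut qmjzf knq gngox
Hunk 2: at line 6 remove [refuq,jenn,hbgrc] add [ariq,gwpes] -> 14 lines: snnyv xhjlb cuy xkkam qiv iqsn fuz ariq gwpes mqu nut qmjzf knq gngox
Hunk 3: at line 5 remove [fuz,ariq,gwpes] add [vonf,oxd] -> 13 lines: snnyv xhjlb cuy xkkam qiv iqsn vonf oxd mqu nut qmjzf knq gngox
Hunk 4: at line 2 remove [cuy,xkkam,qiv] add [rip] -> 11 lines: snnyv xhjlb rip iqsn vonf oxd mqu nut qmjzf knq gngox
Hunk 5: at line 3 remove [iqsn,vonf,oxd] add [biv] -> 9 lines: snnyv xhjlb rip biv mqu nut qmjzf knq gngox
Final line 8: knq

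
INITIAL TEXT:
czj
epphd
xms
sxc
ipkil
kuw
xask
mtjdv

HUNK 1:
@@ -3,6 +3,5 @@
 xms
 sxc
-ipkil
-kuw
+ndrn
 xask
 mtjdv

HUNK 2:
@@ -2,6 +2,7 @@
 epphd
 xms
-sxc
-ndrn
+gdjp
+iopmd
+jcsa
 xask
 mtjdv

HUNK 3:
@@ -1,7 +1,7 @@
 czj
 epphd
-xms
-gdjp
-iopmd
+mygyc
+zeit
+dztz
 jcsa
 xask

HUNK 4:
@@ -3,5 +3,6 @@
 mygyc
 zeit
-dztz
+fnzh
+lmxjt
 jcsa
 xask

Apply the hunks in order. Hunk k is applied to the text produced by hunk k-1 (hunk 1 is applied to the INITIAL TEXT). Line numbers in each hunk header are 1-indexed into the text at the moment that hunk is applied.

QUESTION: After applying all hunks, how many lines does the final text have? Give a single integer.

Hunk 1: at line 3 remove [ipkil,kuw] add [ndrn] -> 7 lines: czj epphd xms sxc ndrn xask mtjdv
Hunk 2: at line 2 remove [sxc,ndrn] add [gdjp,iopmd,jcsa] -> 8 lines: czj epphd xms gdjp iopmd jcsa xask mtjdv
Hunk 3: at line 1 remove [xms,gdjp,iopmd] add [mygyc,zeit,dztz] -> 8 lines: czj epphd mygyc zeit dztz jcsa xask mtjdv
Hunk 4: at line 3 remove [dztz] add [fnzh,lmxjt] -> 9 lines: czj epphd mygyc zeit fnzh lmxjt jcsa xask mtjdv
Final line count: 9

Answer: 9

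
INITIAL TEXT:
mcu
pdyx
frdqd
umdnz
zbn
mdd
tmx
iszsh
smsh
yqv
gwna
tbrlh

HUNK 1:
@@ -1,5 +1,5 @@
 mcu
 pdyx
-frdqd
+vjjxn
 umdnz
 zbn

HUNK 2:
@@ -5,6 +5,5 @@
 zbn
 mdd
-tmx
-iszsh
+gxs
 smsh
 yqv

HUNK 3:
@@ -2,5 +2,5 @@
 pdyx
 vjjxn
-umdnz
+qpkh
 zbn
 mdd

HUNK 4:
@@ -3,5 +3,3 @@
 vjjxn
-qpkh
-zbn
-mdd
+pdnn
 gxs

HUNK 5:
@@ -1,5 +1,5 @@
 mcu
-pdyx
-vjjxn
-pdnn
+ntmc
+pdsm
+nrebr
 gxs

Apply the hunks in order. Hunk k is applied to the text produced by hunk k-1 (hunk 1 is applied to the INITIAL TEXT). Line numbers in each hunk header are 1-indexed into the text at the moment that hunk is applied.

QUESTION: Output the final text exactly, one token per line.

Hunk 1: at line 1 remove [frdqd] add [vjjxn] -> 12 lines: mcu pdyx vjjxn umdnz zbn mdd tmx iszsh smsh yqv gwna tbrlh
Hunk 2: at line 5 remove [tmx,iszsh] add [gxs] -> 11 lines: mcu pdyx vjjxn umdnz zbn mdd gxs smsh yqv gwna tbrlh
Hunk 3: at line 2 remove [umdnz] add [qpkh] -> 11 lines: mcu pdyx vjjxn qpkh zbn mdd gxs smsh yqv gwna tbrlh
Hunk 4: at line 3 remove [qpkh,zbn,mdd] add [pdnn] -> 9 lines: mcu pdyx vjjxn pdnn gxs smsh yqv gwna tbrlh
Hunk 5: at line 1 remove [pdyx,vjjxn,pdnn] add [ntmc,pdsm,nrebr] -> 9 lines: mcu ntmc pdsm nrebr gxs smsh yqv gwna tbrlh

Answer: mcu
ntmc
pdsm
nrebr
gxs
smsh
yqv
gwna
tbrlh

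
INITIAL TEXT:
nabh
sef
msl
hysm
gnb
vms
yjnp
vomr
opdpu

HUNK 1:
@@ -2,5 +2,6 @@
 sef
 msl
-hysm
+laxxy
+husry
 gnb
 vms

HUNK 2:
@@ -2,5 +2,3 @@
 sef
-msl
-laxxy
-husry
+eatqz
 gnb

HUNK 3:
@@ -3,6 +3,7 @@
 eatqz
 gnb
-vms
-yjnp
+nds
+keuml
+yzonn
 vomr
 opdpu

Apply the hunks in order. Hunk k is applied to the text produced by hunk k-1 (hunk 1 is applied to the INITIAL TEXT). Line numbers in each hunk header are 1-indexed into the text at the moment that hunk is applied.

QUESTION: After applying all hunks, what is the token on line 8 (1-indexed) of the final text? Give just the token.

Answer: vomr

Derivation:
Hunk 1: at line 2 remove [hysm] add [laxxy,husry] -> 10 lines: nabh sef msl laxxy husry gnb vms yjnp vomr opdpu
Hunk 2: at line 2 remove [msl,laxxy,husry] add [eatqz] -> 8 lines: nabh sef eatqz gnb vms yjnp vomr opdpu
Hunk 3: at line 3 remove [vms,yjnp] add [nds,keuml,yzonn] -> 9 lines: nabh sef eatqz gnb nds keuml yzonn vomr opdpu
Final line 8: vomr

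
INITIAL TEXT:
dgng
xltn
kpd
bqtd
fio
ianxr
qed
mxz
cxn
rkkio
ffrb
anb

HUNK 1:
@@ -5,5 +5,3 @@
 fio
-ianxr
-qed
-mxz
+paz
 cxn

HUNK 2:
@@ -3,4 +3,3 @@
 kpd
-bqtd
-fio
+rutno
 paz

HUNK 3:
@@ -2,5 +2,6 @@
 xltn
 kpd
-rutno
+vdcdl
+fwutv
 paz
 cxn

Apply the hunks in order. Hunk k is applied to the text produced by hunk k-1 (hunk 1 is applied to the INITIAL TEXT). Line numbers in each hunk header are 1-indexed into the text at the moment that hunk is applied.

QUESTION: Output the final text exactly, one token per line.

Hunk 1: at line 5 remove [ianxr,qed,mxz] add [paz] -> 10 lines: dgng xltn kpd bqtd fio paz cxn rkkio ffrb anb
Hunk 2: at line 3 remove [bqtd,fio] add [rutno] -> 9 lines: dgng xltn kpd rutno paz cxn rkkio ffrb anb
Hunk 3: at line 2 remove [rutno] add [vdcdl,fwutv] -> 10 lines: dgng xltn kpd vdcdl fwutv paz cxn rkkio ffrb anb

Answer: dgng
xltn
kpd
vdcdl
fwutv
paz
cxn
rkkio
ffrb
anb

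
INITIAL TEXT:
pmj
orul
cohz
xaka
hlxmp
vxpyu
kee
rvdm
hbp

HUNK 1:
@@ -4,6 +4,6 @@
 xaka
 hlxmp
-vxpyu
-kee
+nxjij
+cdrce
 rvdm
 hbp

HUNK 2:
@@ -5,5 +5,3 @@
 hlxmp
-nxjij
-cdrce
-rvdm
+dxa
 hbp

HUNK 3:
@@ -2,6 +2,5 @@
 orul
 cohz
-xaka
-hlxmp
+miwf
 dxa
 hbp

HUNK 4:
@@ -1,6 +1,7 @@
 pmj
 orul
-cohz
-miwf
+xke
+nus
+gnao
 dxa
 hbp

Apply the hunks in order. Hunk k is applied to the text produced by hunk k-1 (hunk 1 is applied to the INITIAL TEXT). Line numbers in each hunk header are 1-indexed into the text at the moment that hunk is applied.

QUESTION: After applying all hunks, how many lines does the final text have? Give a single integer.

Answer: 7

Derivation:
Hunk 1: at line 4 remove [vxpyu,kee] add [nxjij,cdrce] -> 9 lines: pmj orul cohz xaka hlxmp nxjij cdrce rvdm hbp
Hunk 2: at line 5 remove [nxjij,cdrce,rvdm] add [dxa] -> 7 lines: pmj orul cohz xaka hlxmp dxa hbp
Hunk 3: at line 2 remove [xaka,hlxmp] add [miwf] -> 6 lines: pmj orul cohz miwf dxa hbp
Hunk 4: at line 1 remove [cohz,miwf] add [xke,nus,gnao] -> 7 lines: pmj orul xke nus gnao dxa hbp
Final line count: 7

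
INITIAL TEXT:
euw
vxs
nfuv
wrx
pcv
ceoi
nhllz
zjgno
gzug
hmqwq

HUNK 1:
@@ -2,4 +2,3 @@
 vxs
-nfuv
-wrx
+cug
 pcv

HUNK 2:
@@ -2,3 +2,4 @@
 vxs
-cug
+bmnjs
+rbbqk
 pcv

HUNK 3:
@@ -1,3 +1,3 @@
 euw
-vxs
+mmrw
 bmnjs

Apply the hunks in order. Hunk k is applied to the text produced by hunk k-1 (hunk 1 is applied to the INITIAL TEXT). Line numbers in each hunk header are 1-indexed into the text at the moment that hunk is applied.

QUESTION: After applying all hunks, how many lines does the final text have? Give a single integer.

Hunk 1: at line 2 remove [nfuv,wrx] add [cug] -> 9 lines: euw vxs cug pcv ceoi nhllz zjgno gzug hmqwq
Hunk 2: at line 2 remove [cug] add [bmnjs,rbbqk] -> 10 lines: euw vxs bmnjs rbbqk pcv ceoi nhllz zjgno gzug hmqwq
Hunk 3: at line 1 remove [vxs] add [mmrw] -> 10 lines: euw mmrw bmnjs rbbqk pcv ceoi nhllz zjgno gzug hmqwq
Final line count: 10

Answer: 10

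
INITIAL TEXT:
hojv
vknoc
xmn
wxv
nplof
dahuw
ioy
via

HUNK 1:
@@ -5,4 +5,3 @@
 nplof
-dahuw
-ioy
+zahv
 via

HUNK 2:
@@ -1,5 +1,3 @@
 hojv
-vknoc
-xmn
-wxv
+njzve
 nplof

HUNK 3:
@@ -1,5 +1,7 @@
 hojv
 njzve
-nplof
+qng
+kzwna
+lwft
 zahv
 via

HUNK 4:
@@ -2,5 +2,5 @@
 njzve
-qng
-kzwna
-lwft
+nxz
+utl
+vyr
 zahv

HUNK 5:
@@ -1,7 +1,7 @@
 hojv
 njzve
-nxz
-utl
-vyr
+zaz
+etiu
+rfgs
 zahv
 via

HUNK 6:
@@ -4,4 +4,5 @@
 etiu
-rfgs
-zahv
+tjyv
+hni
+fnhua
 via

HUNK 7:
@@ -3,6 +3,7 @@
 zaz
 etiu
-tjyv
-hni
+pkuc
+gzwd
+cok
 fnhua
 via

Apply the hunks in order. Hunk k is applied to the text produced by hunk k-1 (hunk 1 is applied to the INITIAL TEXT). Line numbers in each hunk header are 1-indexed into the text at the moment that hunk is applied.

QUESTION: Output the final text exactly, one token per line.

Hunk 1: at line 5 remove [dahuw,ioy] add [zahv] -> 7 lines: hojv vknoc xmn wxv nplof zahv via
Hunk 2: at line 1 remove [vknoc,xmn,wxv] add [njzve] -> 5 lines: hojv njzve nplof zahv via
Hunk 3: at line 1 remove [nplof] add [qng,kzwna,lwft] -> 7 lines: hojv njzve qng kzwna lwft zahv via
Hunk 4: at line 2 remove [qng,kzwna,lwft] add [nxz,utl,vyr] -> 7 lines: hojv njzve nxz utl vyr zahv via
Hunk 5: at line 1 remove [nxz,utl,vyr] add [zaz,etiu,rfgs] -> 7 lines: hojv njzve zaz etiu rfgs zahv via
Hunk 6: at line 4 remove [rfgs,zahv] add [tjyv,hni,fnhua] -> 8 lines: hojv njzve zaz etiu tjyv hni fnhua via
Hunk 7: at line 3 remove [tjyv,hni] add [pkuc,gzwd,cok] -> 9 lines: hojv njzve zaz etiu pkuc gzwd cok fnhua via

Answer: hojv
njzve
zaz
etiu
pkuc
gzwd
cok
fnhua
via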